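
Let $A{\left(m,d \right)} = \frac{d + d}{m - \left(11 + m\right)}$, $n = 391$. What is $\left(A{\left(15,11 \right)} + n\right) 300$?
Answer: $116700$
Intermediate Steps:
$A{\left(m,d \right)} = - \frac{2 d}{11}$ ($A{\left(m,d \right)} = \frac{2 d}{-11} = 2 d \left(- \frac{1}{11}\right) = - \frac{2 d}{11}$)
$\left(A{\left(15,11 \right)} + n\right) 300 = \left(\left(- \frac{2}{11}\right) 11 + 391\right) 300 = \left(-2 + 391\right) 300 = 389 \cdot 300 = 116700$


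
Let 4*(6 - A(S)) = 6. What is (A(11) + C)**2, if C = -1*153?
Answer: 88209/4 ≈ 22052.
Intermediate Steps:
A(S) = 9/2 (A(S) = 6 - 1/4*6 = 6 - 3/2 = 9/2)
C = -153
(A(11) + C)**2 = (9/2 - 153)**2 = (-297/2)**2 = 88209/4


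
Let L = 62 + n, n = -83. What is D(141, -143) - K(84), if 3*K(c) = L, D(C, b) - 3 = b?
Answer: -133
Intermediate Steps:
D(C, b) = 3 + b
L = -21 (L = 62 - 83 = -21)
K(c) = -7 (K(c) = (⅓)*(-21) = -7)
D(141, -143) - K(84) = (3 - 143) - 1*(-7) = -140 + 7 = -133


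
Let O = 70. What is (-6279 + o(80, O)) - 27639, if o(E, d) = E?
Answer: -33838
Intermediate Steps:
(-6279 + o(80, O)) - 27639 = (-6279 + 80) - 27639 = -6199 - 27639 = -33838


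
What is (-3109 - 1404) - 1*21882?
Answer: -26395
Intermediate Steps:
(-3109 - 1404) - 1*21882 = -4513 - 21882 = -26395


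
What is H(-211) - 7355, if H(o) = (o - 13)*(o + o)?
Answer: 87173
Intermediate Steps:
H(o) = 2*o*(-13 + o) (H(o) = (-13 + o)*(2*o) = 2*o*(-13 + o))
H(-211) - 7355 = 2*(-211)*(-13 - 211) - 7355 = 2*(-211)*(-224) - 7355 = 94528 - 7355 = 87173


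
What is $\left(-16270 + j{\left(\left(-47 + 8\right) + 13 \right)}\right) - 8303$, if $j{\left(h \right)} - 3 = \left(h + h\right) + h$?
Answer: $-24648$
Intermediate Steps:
$j{\left(h \right)} = 3 + 3 h$ ($j{\left(h \right)} = 3 + \left(\left(h + h\right) + h\right) = 3 + \left(2 h + h\right) = 3 + 3 h$)
$\left(-16270 + j{\left(\left(-47 + 8\right) + 13 \right)}\right) - 8303 = \left(-16270 + \left(3 + 3 \left(\left(-47 + 8\right) + 13\right)\right)\right) - 8303 = \left(-16270 + \left(3 + 3 \left(-39 + 13\right)\right)\right) - 8303 = \left(-16270 + \left(3 + 3 \left(-26\right)\right)\right) - 8303 = \left(-16270 + \left(3 - 78\right)\right) - 8303 = \left(-16270 - 75\right) - 8303 = -16345 - 8303 = -24648$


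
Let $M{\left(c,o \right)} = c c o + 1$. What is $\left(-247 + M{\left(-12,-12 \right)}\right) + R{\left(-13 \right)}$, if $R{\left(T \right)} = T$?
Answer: $-1987$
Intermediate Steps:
$M{\left(c,o \right)} = 1 + o c^{2}$ ($M{\left(c,o \right)} = c^{2} o + 1 = o c^{2} + 1 = 1 + o c^{2}$)
$\left(-247 + M{\left(-12,-12 \right)}\right) + R{\left(-13 \right)} = \left(-247 + \left(1 - 12 \left(-12\right)^{2}\right)\right) - 13 = \left(-247 + \left(1 - 1728\right)\right) - 13 = \left(-247 - 1727\right) - 13 = -1974 - 13 = -1987$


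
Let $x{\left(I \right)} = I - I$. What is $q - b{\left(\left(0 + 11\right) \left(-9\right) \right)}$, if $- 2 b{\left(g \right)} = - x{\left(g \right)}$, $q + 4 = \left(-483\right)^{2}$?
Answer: $233285$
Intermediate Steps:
$x{\left(I \right)} = 0$
$q = 233285$ ($q = -4 + \left(-483\right)^{2} = -4 + 233289 = 233285$)
$b{\left(g \right)} = 0$ ($b{\left(g \right)} = - \frac{\left(-1\right) 0}{2} = \left(- \frac{1}{2}\right) 0 = 0$)
$q - b{\left(\left(0 + 11\right) \left(-9\right) \right)} = 233285 - 0 = 233285 + 0 = 233285$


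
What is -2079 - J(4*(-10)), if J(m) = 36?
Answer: -2115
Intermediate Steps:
-2079 - J(4*(-10)) = -2079 - 1*36 = -2079 - 36 = -2115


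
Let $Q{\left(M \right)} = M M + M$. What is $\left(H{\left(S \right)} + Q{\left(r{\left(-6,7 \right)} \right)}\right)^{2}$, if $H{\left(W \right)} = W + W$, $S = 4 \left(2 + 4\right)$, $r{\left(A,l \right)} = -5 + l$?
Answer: $2916$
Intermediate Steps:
$S = 24$ ($S = 4 \cdot 6 = 24$)
$Q{\left(M \right)} = M + M^{2}$ ($Q{\left(M \right)} = M^{2} + M = M + M^{2}$)
$H{\left(W \right)} = 2 W$
$\left(H{\left(S \right)} + Q{\left(r{\left(-6,7 \right)} \right)}\right)^{2} = \left(2 \cdot 24 + \left(-5 + 7\right) \left(1 + \left(-5 + 7\right)\right)\right)^{2} = \left(48 + 2 \left(1 + 2\right)\right)^{2} = \left(48 + 2 \cdot 3\right)^{2} = \left(48 + 6\right)^{2} = 54^{2} = 2916$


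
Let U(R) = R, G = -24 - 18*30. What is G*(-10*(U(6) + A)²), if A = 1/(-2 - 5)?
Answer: 9480840/49 ≈ 1.9349e+5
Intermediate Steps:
G = -564 (G = -24 - 540 = -564)
A = -⅐ (A = 1/(-7) = -⅐ ≈ -0.14286)
G*(-10*(U(6) + A)²) = -(-5640)*(6 - ⅐)² = -(-5640)*(41/7)² = -(-5640)*1681/49 = -564*(-16810/49) = 9480840/49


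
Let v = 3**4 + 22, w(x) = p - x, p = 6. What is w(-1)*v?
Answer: 721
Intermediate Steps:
w(x) = 6 - x
v = 103 (v = 81 + 22 = 103)
w(-1)*v = (6 - 1*(-1))*103 = (6 + 1)*103 = 7*103 = 721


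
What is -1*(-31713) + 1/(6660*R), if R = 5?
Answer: 1056042901/33300 ≈ 31713.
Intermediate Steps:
-1*(-31713) + 1/(6660*R) = -1*(-31713) + 1/(6660*5) = 31713 + 1/33300 = 1056042901/33300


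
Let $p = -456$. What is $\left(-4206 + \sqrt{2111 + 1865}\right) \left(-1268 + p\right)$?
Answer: $7251144 - 3448 \sqrt{994} \approx 7.1424 \cdot 10^{6}$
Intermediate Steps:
$\left(-4206 + \sqrt{2111 + 1865}\right) \left(-1268 + p\right) = \left(-4206 + \sqrt{2111 + 1865}\right) \left(-1268 - 456\right) = \left(-4206 + \sqrt{3976}\right) \left(-1724\right) = \left(-4206 + 2 \sqrt{994}\right) \left(-1724\right) = 7251144 - 3448 \sqrt{994}$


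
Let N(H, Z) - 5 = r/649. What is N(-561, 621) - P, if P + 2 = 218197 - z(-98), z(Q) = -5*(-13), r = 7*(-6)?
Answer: -141563167/649 ≈ -2.1813e+5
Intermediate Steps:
r = -42
z(Q) = 65
N(H, Z) = 3203/649 (N(H, Z) = 5 - 42/649 = 3203/649)
P = 218130 (P = -2 + (218197 - 1*65) = -2 + (218197 - 65) = -2 + 218132 = 218130)
N(-561, 621) - P = 3203/649 - 1*218130 = 3203/649 - 218130 = -141563167/649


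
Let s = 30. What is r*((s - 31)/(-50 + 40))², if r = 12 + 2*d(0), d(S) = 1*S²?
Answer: 3/25 ≈ 0.12000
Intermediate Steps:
d(S) = S²
r = 12 (r = 12 + 2*0² = 12 + 2*0 = 12 + 0 = 12)
r*((s - 31)/(-50 + 40))² = 12*((30 - 31)/(-50 + 40))² = 12*(-1/(-10))² = 12*(-1*(-⅒))² = 12*(⅒)² = 12*(1/100) = 3/25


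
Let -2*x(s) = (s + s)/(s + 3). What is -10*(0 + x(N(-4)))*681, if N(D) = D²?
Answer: 108960/19 ≈ 5734.7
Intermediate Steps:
x(s) = -s/(3 + s) (x(s) = -(s + s)/(2*(s + 3)) = -2*s/(2*(3 + s)) = -s/(3 + s))
-10*(0 + x(N(-4)))*681 = -10*(0 - 1*(-4)²/(3 + (-4)²))*681 = -10*(0 - 1*16/(3 + 16))*681 = -10*(0 - 1*16/19)*681 = -10*(0 - 1*16*1/19)*681 = -10*(0 - 16/19)*681 = -10*(-16/19)*681 = (160/19)*681 = 108960/19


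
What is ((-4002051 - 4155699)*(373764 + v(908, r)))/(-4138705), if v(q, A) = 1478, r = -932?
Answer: 612226085100/827741 ≈ 7.3964e+5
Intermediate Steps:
((-4002051 - 4155699)*(373764 + v(908, r)))/(-4138705) = ((-4002051 - 4155699)*(373764 + 1478))/(-4138705) = -8157750*375242*(-1/4138705) = -3061130425500*(-1/4138705) = 612226085100/827741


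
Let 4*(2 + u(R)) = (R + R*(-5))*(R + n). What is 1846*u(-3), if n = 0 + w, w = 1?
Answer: -14768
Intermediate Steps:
n = 1 (n = 0 + 1 = 1)
u(R) = -2 - R*(1 + R) (u(R) = -2 + ((R + R*(-5))*(R + 1))/4 = -2 + ((R - 5*R)*(1 + R))/4 = -2 + ((-4*R)*(1 + R))/4 = -2 + (-4*R*(1 + R))/4 = -2 - R*(1 + R))
1846*u(-3) = 1846*(-2 - 1*(-3) - 1*(-3)²) = 1846*(-2 + 3 - 1*9) = 1846*(-2 + 3 - 9) = 1846*(-8) = -14768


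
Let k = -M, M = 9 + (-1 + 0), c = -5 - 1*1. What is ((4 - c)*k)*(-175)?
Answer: 14000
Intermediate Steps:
c = -6 (c = -5 - 1 = -6)
M = 8 (M = 9 - 1 = 8)
k = -8 (k = -1*8 = -8)
((4 - c)*k)*(-175) = ((4 - 1*(-6))*(-8))*(-175) = ((4 + 6)*(-8))*(-175) = (10*(-8))*(-175) = -80*(-175) = 14000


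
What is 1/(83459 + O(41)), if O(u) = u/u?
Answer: 1/83460 ≈ 1.1982e-5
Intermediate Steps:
O(u) = 1
1/(83459 + O(41)) = 1/(83459 + 1) = 1/83460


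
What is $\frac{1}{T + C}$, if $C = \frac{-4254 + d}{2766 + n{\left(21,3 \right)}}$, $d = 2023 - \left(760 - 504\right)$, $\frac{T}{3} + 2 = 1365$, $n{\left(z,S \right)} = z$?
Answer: $\frac{929}{3797852} \approx 0.00024461$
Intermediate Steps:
$T = 4089$ ($T = -6 + 3 \cdot 1365 = -6 + 4095 = 4089$)
$d = 1767$ ($d = 2023 - 256 = 1767$)
$C = - \frac{829}{929}$ ($C = \frac{-4254 + 1767}{2766 + 21} = - \frac{2487}{2787} = \left(-2487\right) \frac{1}{2787} = - \frac{829}{929} \approx -0.89236$)
$\frac{1}{T + C} = \frac{1}{4089 - \frac{829}{929}} = \frac{1}{\frac{3797852}{929}} = \frac{929}{3797852}$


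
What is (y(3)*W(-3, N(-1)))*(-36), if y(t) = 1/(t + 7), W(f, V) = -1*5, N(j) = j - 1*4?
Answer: 18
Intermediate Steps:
N(j) = -4 + j (N(j) = j - 4 = -4 + j)
W(f, V) = -5
y(t) = 1/(7 + t)
(y(3)*W(-3, N(-1)))*(-36) = (-5/(7 + 3))*(-36) = (-5/10)*(-36) = ((1/10)*(-5))*(-36) = -1/2*(-36) = 18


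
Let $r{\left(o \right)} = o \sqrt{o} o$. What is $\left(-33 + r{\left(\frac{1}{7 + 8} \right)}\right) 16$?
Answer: $-528 + \frac{16 \sqrt{15}}{3375} \approx -527.98$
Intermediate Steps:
$r{\left(o \right)} = o^{\frac{5}{2}}$ ($r{\left(o \right)} = o^{\frac{3}{2}} o = o^{\frac{5}{2}}$)
$\left(-33 + r{\left(\frac{1}{7 + 8} \right)}\right) 16 = \left(-33 + \left(\frac{1}{7 + 8}\right)^{\frac{5}{2}}\right) 16 = \left(-33 + \left(\frac{1}{15}\right)^{\frac{5}{2}}\right) 16 = \left(-33 + \frac{\sqrt{15}}{3375}\right) 16 = -528 + \frac{16 \sqrt{15}}{3375}$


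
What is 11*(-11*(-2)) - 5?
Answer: 237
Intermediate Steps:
11*(-11*(-2)) - 5 = 11*22 - 5 = 242 - 5 = 237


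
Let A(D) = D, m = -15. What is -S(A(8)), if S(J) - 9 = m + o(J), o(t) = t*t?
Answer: -58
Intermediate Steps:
o(t) = t**2
S(J) = -6 + J**2 (S(J) = 9 + (-15 + J**2) = -6 + J**2)
-S(A(8)) = -(-6 + 8**2) = -(-6 + 64) = -1*58 = -58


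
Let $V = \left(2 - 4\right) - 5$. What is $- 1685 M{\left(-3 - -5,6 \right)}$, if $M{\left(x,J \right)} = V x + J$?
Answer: $13480$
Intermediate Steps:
$V = -7$ ($V = -2 - 5 = -7$)
$M{\left(x,J \right)} = J - 7 x$ ($M{\left(x,J \right)} = - 7 x + J = J - 7 x$)
$- 1685 M{\left(-3 - -5,6 \right)} = - 1685 \left(6 - 7 \left(-3 - -5\right)\right) = - 1685 \left(6 - 7 \left(-3 + 5\right)\right) = - 1685 \left(6 - 14\right) = \left(-1685\right) \left(-8\right) = 13480$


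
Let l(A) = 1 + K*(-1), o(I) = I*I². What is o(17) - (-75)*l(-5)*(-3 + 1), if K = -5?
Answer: 4013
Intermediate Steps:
o(I) = I³
l(A) = 6 (l(A) = 1 - 5*(-1) = 1 + 5 = 6)
o(17) - (-75)*l(-5)*(-3 + 1) = 17³ - (-75)*6*(-3 + 1) = 4913 - (-75)*6*(-2) = 4913 - (-75)*(-12) = 4913 - 1*900 = 4913 - 900 = 4013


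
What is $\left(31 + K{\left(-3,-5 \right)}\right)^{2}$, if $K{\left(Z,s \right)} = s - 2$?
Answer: $576$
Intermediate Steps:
$K{\left(Z,s \right)} = -2 + s$
$\left(31 + K{\left(-3,-5 \right)}\right)^{2} = \left(31 - 7\right)^{2} = 24^{2} = 576$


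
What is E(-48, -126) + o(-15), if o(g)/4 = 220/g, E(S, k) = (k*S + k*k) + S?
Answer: 65452/3 ≈ 21817.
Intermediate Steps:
E(S, k) = S + k**2 + S*k (E(S, k) = (S*k + k**2) + S = (k**2 + S*k) + S = S + k**2 + S*k)
o(g) = 880/g (o(g) = 4*(220/g) = 880/g)
E(-48, -126) + o(-15) = (-48 + (-126)**2 - 48*(-126)) + 880/(-15) = (-48 + 15876 + 6048) + 880*(-1/15) = 21876 - 176/3 = 65452/3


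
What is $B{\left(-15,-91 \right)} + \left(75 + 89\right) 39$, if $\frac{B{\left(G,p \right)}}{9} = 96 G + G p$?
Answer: $5721$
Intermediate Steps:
$B{\left(G,p \right)} = 864 G + 9 G p$ ($B{\left(G,p \right)} = 9 \left(96 G + G p\right) = 864 G + 9 G p$)
$B{\left(-15,-91 \right)} + \left(75 + 89\right) 39 = 9 \left(-15\right) \left(96 - 91\right) + \left(75 + 89\right) 39 = 9 \left(-15\right) 5 + 164 \cdot 39 = -675 + 6396 = 5721$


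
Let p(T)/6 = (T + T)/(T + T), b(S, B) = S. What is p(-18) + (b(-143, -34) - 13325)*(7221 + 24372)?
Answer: -425494518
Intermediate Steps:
p(T) = 6 (p(T) = 6*((T + T)/(T + T)) = 6*((2*T)/((2*T))) = 6*((2*T)*(1/(2*T))) = 6*1 = 6)
p(-18) + (b(-143, -34) - 13325)*(7221 + 24372) = 6 + (-143 - 13325)*(7221 + 24372) = 6 - 13468*31593 = 6 - 425494524 = -425494518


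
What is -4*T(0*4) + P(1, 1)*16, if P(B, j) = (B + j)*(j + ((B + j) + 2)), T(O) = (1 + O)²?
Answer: 156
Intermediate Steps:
P(B, j) = (B + j)*(2 + B + 2*j) (P(B, j) = (B + j)*(j + (2 + B + j)) = (B + j)*(2 + B + 2*j))
-4*T(0*4) + P(1, 1)*16 = -4*(1 + 0*4)² + (1² + 2*1 + 2*1 + 2*1² + 3*1*1)*16 = -4*(1 + 0)² + (1 + 2 + 2 + 2*1 + 3)*16 = -4*1² + (1 + 2 + 2 + 2 + 3)*16 = -4*1 + 10*16 = -4 + 160 = 156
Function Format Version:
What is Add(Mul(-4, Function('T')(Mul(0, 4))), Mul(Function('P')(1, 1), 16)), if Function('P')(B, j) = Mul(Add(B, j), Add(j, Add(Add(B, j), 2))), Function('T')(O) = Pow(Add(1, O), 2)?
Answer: 156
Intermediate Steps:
Function('P')(B, j) = Mul(Add(B, j), Add(2, B, Mul(2, j))) (Function('P')(B, j) = Mul(Add(B, j), Add(j, Add(2, B, j))) = Mul(Add(B, j), Add(2, B, Mul(2, j))))
Add(Mul(-4, Function('T')(Mul(0, 4))), Mul(Function('P')(1, 1), 16)) = Add(Mul(-4, Pow(Add(1, Mul(0, 4)), 2)), Mul(Add(Pow(1, 2), Mul(2, 1), Mul(2, 1), Mul(2, Pow(1, 2)), Mul(3, 1, 1)), 16)) = Add(Mul(-4, Pow(Add(1, 0), 2)), Mul(Add(1, 2, 2, Mul(2, 1), 3), 16)) = Add(Mul(-4, Pow(1, 2)), Mul(Add(1, 2, 2, 2, 3), 16)) = Add(Mul(-4, 1), Mul(10, 16)) = Add(-4, 160) = 156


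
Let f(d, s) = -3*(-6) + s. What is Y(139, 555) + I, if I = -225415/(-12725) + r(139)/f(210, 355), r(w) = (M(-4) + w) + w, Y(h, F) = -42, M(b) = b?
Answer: -22356681/949285 ≈ -23.551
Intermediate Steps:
f(d, s) = 18 + s
r(w) = -4 + 2*w (r(w) = (-4 + w) + w = -4 + 2*w)
I = 17513289/949285 (I = -225415/(-12725) + (-4 + 2*139)/(18 + 355) = -225415*(-1/12725) + (-4 + 278)/373 = 45083/2545 + 274*(1/373) = 45083/2545 + 274/373 = 17513289/949285 ≈ 18.449)
Y(139, 555) + I = -42 + 17513289/949285 = -22356681/949285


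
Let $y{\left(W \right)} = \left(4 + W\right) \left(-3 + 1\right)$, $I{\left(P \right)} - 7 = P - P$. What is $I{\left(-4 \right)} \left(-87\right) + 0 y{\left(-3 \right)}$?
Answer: $-609$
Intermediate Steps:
$I{\left(P \right)} = 7$ ($I{\left(P \right)} = 7 + \left(P - P\right) = 7 + 0 = 7$)
$y{\left(W \right)} = -8 - 2 W$ ($y{\left(W \right)} = \left(4 + W\right) \left(-2\right) = -8 - 2 W$)
$I{\left(-4 \right)} \left(-87\right) + 0 y{\left(-3 \right)} = 7 \left(-87\right) + 0 \left(-8 - -6\right) = -609 + 0 \left(-8 + 6\right) = -609 + 0 \left(-2\right) = -609 + 0 = -609$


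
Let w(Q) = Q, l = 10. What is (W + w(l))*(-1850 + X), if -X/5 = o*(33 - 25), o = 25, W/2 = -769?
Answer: 4354800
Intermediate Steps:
W = -1538 (W = 2*(-769) = -1538)
X = -1000 (X = -125*(33 - 25) = -125*8 = -5*200 = -1000)
(W + w(l))*(-1850 + X) = (-1538 + 10)*(-1850 - 1000) = -1528*(-2850) = 4354800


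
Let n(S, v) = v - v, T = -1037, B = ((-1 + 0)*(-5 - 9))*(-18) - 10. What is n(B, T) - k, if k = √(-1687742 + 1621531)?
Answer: -I*√66211 ≈ -257.31*I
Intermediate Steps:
B = -262 (B = -1*(-14)*(-18) - 10 = 14*(-18) - 10 = -252 - 10 = -262)
n(S, v) = 0
k = I*√66211 (k = √(-66211) = I*√66211 ≈ 257.31*I)
n(B, T) - k = 0 - I*√66211 = -I*√66211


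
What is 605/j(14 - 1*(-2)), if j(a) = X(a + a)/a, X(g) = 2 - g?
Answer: -968/3 ≈ -322.67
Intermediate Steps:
j(a) = (2 - 2*a)/a (j(a) = (2 - (a + a))/a = (2 - 2*a)/a)
605/j(14 - 1*(-2)) = 605/(-2 + 2/(14 - 1*(-2))) = 605/(-2 + 2/(14 + 2)) = 605/(-2 + 2/16) = 605/(-2 + 2*(1/16)) = 605/(-2 + ⅛) = 605/(-15/8) = 605*(-8/15) = -968/3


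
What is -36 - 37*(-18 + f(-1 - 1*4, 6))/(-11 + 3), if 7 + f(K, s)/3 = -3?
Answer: -258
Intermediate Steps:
f(K, s) = -30 (f(K, s) = -21 + 3*(-3) = -21 - 9 = -30)
-36 - 37*(-18 + f(-1 - 1*4, 6))/(-11 + 3) = -36 - 37*(-18 - 30)/(-11 + 3) = -36 - (-1776)/(-8) = -36 - (-1776)*(-1)/8 = -36 - 37*6 = -36 - 222 = -258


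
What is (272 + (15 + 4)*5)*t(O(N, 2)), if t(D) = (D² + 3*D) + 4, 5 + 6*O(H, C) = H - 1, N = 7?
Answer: 59821/36 ≈ 1661.7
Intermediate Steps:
O(H, C) = -1 + H/6 (O(H, C) = -⅚ + (H - 1)/6 = -⅚ + (-1 + H)/6 = -⅚ + (-⅙ + H/6) = -1 + H/6)
t(D) = 4 + D² + 3*D
(272 + (15 + 4)*5)*t(O(N, 2)) = (272 + (15 + 4)*5)*(4 + (-1 + (⅙)*7)² + 3*(-1 + (⅙)*7)) = (272 + 19*5)*(4 + (-1 + 7/6)² + 3*(-1 + 7/6)) = (272 + 95)*(4 + (⅙)² + 3*(⅙)) = 367*(4 + 1/36 + ½) = 367*(163/36) = 59821/36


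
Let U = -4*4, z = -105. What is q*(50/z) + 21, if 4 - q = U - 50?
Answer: -37/3 ≈ -12.333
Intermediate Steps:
U = -16
q = 70 (q = 4 - (-16 - 50) = 4 - 1*(-66) = 4 + 66 = 70)
q*(50/z) + 21 = 70*(50/(-105)) + 21 = 70*(50*(-1/105)) + 21 = 70*(-10/21) + 21 = -100/3 + 21 = -37/3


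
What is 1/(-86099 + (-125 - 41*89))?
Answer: -1/89873 ≈ -1.1127e-5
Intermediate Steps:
1/(-86099 + (-125 - 41*89)) = 1/(-86099 + (-125 - 3649)) = 1/(-86099 - 3774) = 1/(-89873) = -1/89873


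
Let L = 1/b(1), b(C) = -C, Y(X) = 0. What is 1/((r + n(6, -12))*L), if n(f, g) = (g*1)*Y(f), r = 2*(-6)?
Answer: 1/12 ≈ 0.083333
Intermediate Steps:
r = -12
L = -1 (L = 1/(-1*1) = 1/(-1) = -1)
n(f, g) = 0 (n(f, g) = (g*1)*0 = g*0 = 0)
1/((r + n(6, -12))*L) = 1/((-12 + 0)*(-1)) = 1/(-12*(-1)) = 1/12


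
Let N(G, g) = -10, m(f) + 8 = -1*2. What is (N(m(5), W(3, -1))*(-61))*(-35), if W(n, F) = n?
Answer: -21350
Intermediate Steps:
m(f) = -10 (m(f) = -8 - 1*2 = -8 - 2 = -10)
(N(m(5), W(3, -1))*(-61))*(-35) = -10*(-61)*(-35) = 610*(-35) = -21350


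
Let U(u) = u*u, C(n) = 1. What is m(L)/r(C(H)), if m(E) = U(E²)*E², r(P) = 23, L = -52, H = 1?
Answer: 19770609664/23 ≈ 8.5959e+8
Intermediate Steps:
U(u) = u²
m(E) = E⁶ (m(E) = (E²)²*E² = E⁴*E² = E⁶)
m(L)/r(C(H)) = (-52)⁶/23 = 19770609664*(1/23) = 19770609664/23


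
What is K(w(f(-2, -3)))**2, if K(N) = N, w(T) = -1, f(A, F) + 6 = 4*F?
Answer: 1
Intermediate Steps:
f(A, F) = -6 + 4*F
K(w(f(-2, -3)))**2 = (-1)**2 = 1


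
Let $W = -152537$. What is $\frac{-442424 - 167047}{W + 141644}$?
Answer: $\frac{203157}{3631} \approx 55.951$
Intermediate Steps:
$\frac{-442424 - 167047}{W + 141644} = \frac{-442424 - 167047}{-152537 + 141644} = - \frac{609471}{-10893} = \left(-609471\right) \left(- \frac{1}{10893}\right) = \frac{203157}{3631}$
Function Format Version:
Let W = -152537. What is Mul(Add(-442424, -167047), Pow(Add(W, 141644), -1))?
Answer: Rational(203157, 3631) ≈ 55.951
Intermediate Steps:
Mul(Add(-442424, -167047), Pow(Add(W, 141644), -1)) = Mul(Add(-442424, -167047), Pow(Add(-152537, 141644), -1)) = Mul(-609471, Pow(-10893, -1)) = Mul(-609471, Rational(-1, 10893)) = Rational(203157, 3631)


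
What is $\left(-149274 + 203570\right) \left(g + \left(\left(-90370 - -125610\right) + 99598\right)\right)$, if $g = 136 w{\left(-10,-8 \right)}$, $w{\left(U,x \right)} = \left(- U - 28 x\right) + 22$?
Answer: $9211533584$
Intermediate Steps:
$w{\left(U,x \right)} = 22 - U - 28 x$
$g = 34816$ ($g = 136 \left(22 - -10 - -224\right) = 136 \left(22 + 10 + 224\right) = 136 \cdot 256 = 34816$)
$\left(-149274 + 203570\right) \left(g + \left(\left(-90370 - -125610\right) + 99598\right)\right) = \left(-149274 + 203570\right) \left(34816 + \left(\left(-90370 - -125610\right) + 99598\right)\right) = 54296 \left(34816 + \left(\left(-90370 + 125610\right) + 99598\right)\right) = 54296 \left(34816 + \left(35240 + 99598\right)\right) = 54296 \left(34816 + 134838\right) = 54296 \cdot 169654 = 9211533584$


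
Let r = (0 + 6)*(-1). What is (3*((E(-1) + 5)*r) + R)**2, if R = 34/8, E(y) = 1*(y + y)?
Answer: 39601/16 ≈ 2475.1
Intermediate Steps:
r = -6 (r = 6*(-1) = -6)
E(y) = 2*y (E(y) = 1*(2*y) = 2*y)
R = 17/4 (R = 34*(1/8) = 17/4 ≈ 4.2500)
(3*((E(-1) + 5)*r) + R)**2 = (3*((2*(-1) + 5)*(-6)) + 17/4)**2 = (3*((-2 + 5)*(-6)) + 17/4)**2 = (3*(3*(-6)) + 17/4)**2 = (3*(-18) + 17/4)**2 = (-54 + 17/4)**2 = (-199/4)**2 = 39601/16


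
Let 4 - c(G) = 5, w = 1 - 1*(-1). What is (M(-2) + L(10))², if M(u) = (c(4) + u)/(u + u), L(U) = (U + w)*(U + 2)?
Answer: 335241/16 ≈ 20953.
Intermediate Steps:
w = 2 (w = 1 + 1 = 2)
c(G) = -1 (c(G) = 4 - 1*5 = 4 - 5 = -1)
L(U) = (2 + U)² (L(U) = (U + 2)*(U + 2) = (2 + U)*(2 + U) = (2 + U)²)
M(u) = (-1 + u)/(2*u) (M(u) = (-1 + u)/(u + u) = (-1 + u)/((2*u)) = (-1 + u)*(1/(2*u)) = (-1 + u)/(2*u))
(M(-2) + L(10))² = ((½)*(-1 - 2)/(-2) + (4 + 10² + 4*10))² = ((½)*(-½)*(-3) + (4 + 100 + 40))² = (¾ + 144)² = (579/4)² = 335241/16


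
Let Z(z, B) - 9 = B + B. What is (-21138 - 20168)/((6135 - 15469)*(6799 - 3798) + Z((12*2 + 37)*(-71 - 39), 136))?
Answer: 41306/28011053 ≈ 0.0014746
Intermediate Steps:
Z(z, B) = 9 + 2*B (Z(z, B) = 9 + (B + B) = 9 + 2*B)
(-21138 - 20168)/((6135 - 15469)*(6799 - 3798) + Z((12*2 + 37)*(-71 - 39), 136)) = (-21138 - 20168)/((6135 - 15469)*(6799 - 3798) + (9 + 2*136)) = -41306/(-9334*3001 + (9 + 272)) = -41306/(-28011334 + 281) = -41306/(-28011053) = -41306*(-1/28011053) = 41306/28011053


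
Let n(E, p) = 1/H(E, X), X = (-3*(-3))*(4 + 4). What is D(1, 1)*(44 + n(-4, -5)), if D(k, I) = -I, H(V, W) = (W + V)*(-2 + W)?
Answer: -209441/4760 ≈ -44.000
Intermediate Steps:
X = 72 (X = 9*8 = 72)
H(V, W) = (-2 + W)*(V + W) (H(V, W) = (V + W)*(-2 + W) = (-2 + W)*(V + W))
n(E, p) = 1/(5040 + 70*E) (n(E, p) = 1/(72² - 2*E - 2*72 + E*72) = 1/(5184 - 2*E - 144 + 72*E) = 1/(5040 + 70*E))
D(1, 1)*(44 + n(-4, -5)) = (-1*1)*(44 + 1/(70*(72 - 4))) = -(44 + (1/70)/68) = -(44 + (1/70)*(1/68)) = -(44 + 1/4760) = -1*209441/4760 = -209441/4760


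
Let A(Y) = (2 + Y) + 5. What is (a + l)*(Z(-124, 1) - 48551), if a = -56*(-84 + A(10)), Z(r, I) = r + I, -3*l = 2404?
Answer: -430862248/3 ≈ -1.4362e+8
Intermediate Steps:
l = -2404/3 (l = -⅓*2404 = -2404/3 ≈ -801.33)
A(Y) = 7 + Y
Z(r, I) = I + r
a = 3752 (a = -56*(-84 + (7 + 10)) = -56*(-84 + 17) = -56*(-67) = 3752)
(a + l)*(Z(-124, 1) - 48551) = (3752 - 2404/3)*((1 - 124) - 48551) = 8852*(-123 - 48551)/3 = (8852/3)*(-48674) = -430862248/3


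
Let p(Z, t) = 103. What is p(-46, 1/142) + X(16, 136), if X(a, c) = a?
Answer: 119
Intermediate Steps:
p(-46, 1/142) + X(16, 136) = 103 + 16 = 119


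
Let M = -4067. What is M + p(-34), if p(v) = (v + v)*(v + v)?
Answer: 557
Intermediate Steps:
p(v) = 4*v**2 (p(v) = (2*v)*(2*v) = 4*v**2)
M + p(-34) = -4067 + 4*(-34)**2 = -4067 + 4*1156 = -4067 + 4624 = 557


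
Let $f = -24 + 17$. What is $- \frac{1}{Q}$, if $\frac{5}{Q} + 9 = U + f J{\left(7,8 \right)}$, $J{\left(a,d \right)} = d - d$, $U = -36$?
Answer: $9$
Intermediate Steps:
$f = -7$
$J{\left(a,d \right)} = 0$
$Q = - \frac{1}{9}$ ($Q = \frac{5}{-9 - 36} = \frac{5}{-45} = 5 \left(- \frac{1}{45}\right) = - \frac{1}{9} \approx -0.11111$)
$- \frac{1}{Q} = - \frac{1}{- \frac{1}{9}} = \left(-1\right) \left(-9\right) = 9$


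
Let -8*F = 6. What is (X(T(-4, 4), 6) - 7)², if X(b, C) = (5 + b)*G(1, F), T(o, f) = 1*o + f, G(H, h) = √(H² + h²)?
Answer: 9/16 ≈ 0.56250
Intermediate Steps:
F = -¾ (F = -⅛*6 = -¾ ≈ -0.75000)
T(o, f) = f + o (T(o, f) = o + f = f + o)
X(b, C) = 25/4 + 5*b/4 (X(b, C) = (5 + b)*√(1² + (-¾)²) = (5 + b)*√(1 + 9/16) = (5 + b)*√(25/16) = (5 + b)*(5/4) = 25/4 + 5*b/4)
(X(T(-4, 4), 6) - 7)² = ((25/4 + 5*(4 - 4)/4) - 7)² = ((25/4 + (5/4)*0) - 7)² = ((25/4 + 0) - 7)² = (25/4 - 7)² = (-¾)² = 9/16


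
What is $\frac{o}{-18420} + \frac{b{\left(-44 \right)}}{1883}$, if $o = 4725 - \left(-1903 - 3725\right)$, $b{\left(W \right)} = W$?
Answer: $- \frac{6768393}{11561620} \approx -0.58542$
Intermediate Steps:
$o = 10353$ ($o = 4725 - -5628 = 4725 + 5628 = 10353$)
$\frac{o}{-18420} + \frac{b{\left(-44 \right)}}{1883} = \frac{10353}{-18420} - \frac{44}{1883} = 10353 \left(- \frac{1}{18420}\right) - \frac{44}{1883} = - \frac{3451}{6140} - \frac{44}{1883} = - \frac{6768393}{11561620}$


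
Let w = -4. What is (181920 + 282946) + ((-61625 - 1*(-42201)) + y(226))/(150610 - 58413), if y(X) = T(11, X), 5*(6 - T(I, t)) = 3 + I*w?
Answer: 214296155961/460985 ≈ 4.6487e+5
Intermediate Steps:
T(I, t) = 27/5 + 4*I/5 (T(I, t) = 6 - (3 + I*(-4))/5 = 6 - (3 - 4*I)/5 = 6 + (-⅗ + 4*I/5) = 27/5 + 4*I/5)
y(X) = 71/5 (y(X) = 27/5 + (⅘)*11 = 27/5 + 44/5 = 71/5)
(181920 + 282946) + ((-61625 - 1*(-42201)) + y(226))/(150610 - 58413) = (181920 + 282946) + ((-61625 - 1*(-42201)) + 71/5)/(150610 - 58413) = 464866 + ((-61625 + 42201) + 71/5)/92197 = 464866 + (-19424 + 71/5)*(1/92197) = 464866 - 97049/5*1/92197 = 464866 - 97049/460985 = 214296155961/460985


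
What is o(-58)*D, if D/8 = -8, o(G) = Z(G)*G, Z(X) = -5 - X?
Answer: 196736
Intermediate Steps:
o(G) = G*(-5 - G) (o(G) = (-5 - G)*G = G*(-5 - G))
D = -64 (D = 8*(-8) = -64)
o(-58)*D = -1*(-58)*(5 - 58)*(-64) = -1*(-58)*(-53)*(-64) = -3074*(-64) = 196736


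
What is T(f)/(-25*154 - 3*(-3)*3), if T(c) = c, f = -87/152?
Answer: 87/581096 ≈ 0.00014972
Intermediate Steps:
f = -87/152 (f = -87*1/152 = -87/152 ≈ -0.57237)
T(f)/(-25*154 - 3*(-3)*3) = -87/(152*(-25*154 - 3*(-3)*3)) = -87/(152*(-3850 + 9*3)) = -87/(152*(-3850 + 27)) = -87/152/(-3823) = -87/152*(-1/3823) = 87/581096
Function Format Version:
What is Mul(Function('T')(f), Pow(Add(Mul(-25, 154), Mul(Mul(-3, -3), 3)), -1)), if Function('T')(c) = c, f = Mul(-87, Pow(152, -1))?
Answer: Rational(87, 581096) ≈ 0.00014972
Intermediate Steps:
f = Rational(-87, 152) (f = Mul(-87, Rational(1, 152)) = Rational(-87, 152) ≈ -0.57237)
Mul(Function('T')(f), Pow(Add(Mul(-25, 154), Mul(Mul(-3, -3), 3)), -1)) = Mul(Rational(-87, 152), Pow(Add(Mul(-25, 154), Mul(Mul(-3, -3), 3)), -1)) = Mul(Rational(-87, 152), Pow(Add(-3850, Mul(9, 3)), -1)) = Mul(Rational(-87, 152), Pow(Add(-3850, 27), -1)) = Mul(Rational(-87, 152), Pow(-3823, -1)) = Mul(Rational(-87, 152), Rational(-1, 3823)) = Rational(87, 581096)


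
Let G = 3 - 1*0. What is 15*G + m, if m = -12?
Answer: 33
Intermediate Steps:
G = 3 (G = 3 + 0 = 3)
15*G + m = 15*3 - 12 = 45 - 12 = 33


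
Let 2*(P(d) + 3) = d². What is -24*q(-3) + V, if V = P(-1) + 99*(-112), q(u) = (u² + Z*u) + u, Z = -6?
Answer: -23333/2 ≈ -11667.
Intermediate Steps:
P(d) = -3 + d²/2
q(u) = u² - 5*u (q(u) = (u² - 6*u) + u = u² - 5*u)
V = -22181/2 (V = (-3 + (½)*(-1)²) + 99*(-112) = (-3 + (½)*1) - 11088 = (-3 + ½) - 11088 = -5/2 - 11088 = -22181/2 ≈ -11091.)
-24*q(-3) + V = -(-72)*(-5 - 3) - 22181/2 = -(-72)*(-8) - 22181/2 = -24*24 - 22181/2 = -576 - 22181/2 = -23333/2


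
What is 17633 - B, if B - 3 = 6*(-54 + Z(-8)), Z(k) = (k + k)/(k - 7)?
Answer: 89738/5 ≈ 17948.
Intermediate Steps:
Z(k) = 2*k/(-7 + k) (Z(k) = (2*k)/(-7 + k) = 2*k/(-7 + k))
B = -1573/5 (B = 3 + 6*(-54 + 2*(-8)/(-7 - 8)) = 3 + 6*(-54 + 2*(-8)/(-15)) = 3 + 6*(-54 + 2*(-8)*(-1/15)) = 3 + 6*(-54 + 16/15) = 3 + 6*(-794/15) = 3 - 1588/5 = -1573/5 ≈ -314.60)
17633 - B = 17633 - 1*(-1573/5) = 17633 + 1573/5 = 89738/5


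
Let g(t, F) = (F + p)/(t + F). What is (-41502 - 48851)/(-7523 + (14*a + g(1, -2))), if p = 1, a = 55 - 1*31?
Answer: 90353/7186 ≈ 12.573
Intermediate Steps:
a = 24 (a = 55 - 31 = 24)
g(t, F) = (1 + F)/(F + t) (g(t, F) = (F + 1)/(t + F) = (1 + F)/(F + t))
(-41502 - 48851)/(-7523 + (14*a + g(1, -2))) = (-41502 - 48851)/(-7523 + (14*24 + (1 - 2)/(-2 + 1))) = -90353/(-7523 + (336 - 1/(-1))) = -90353/(-7523 + (336 - 1*(-1))) = -90353/(-7523 + (336 + 1)) = -90353/(-7523 + 337) = -90353/(-7186) = -90353*(-1/7186) = 90353/7186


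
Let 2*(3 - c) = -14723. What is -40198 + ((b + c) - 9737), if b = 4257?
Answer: -76627/2 ≈ -38314.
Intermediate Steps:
c = 14729/2 (c = 3 - ½*(-14723) = 3 + 14723/2 = 14729/2 ≈ 7364.5)
-40198 + ((b + c) - 9737) = -40198 + ((4257 + 14729/2) - 9737) = -40198 + (23243/2 - 9737) = -40198 + 3769/2 = -76627/2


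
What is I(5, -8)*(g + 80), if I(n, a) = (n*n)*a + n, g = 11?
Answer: -17745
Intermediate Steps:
I(n, a) = n + a*n² (I(n, a) = n²*a + n = a*n² + n = n + a*n²)
I(5, -8)*(g + 80) = (5*(1 - 8*5))*(11 + 80) = (5*(1 - 40))*91 = (5*(-39))*91 = -195*91 = -17745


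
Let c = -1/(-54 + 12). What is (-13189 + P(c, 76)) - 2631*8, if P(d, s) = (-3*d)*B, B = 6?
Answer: -239662/7 ≈ -34237.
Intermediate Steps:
c = 1/42 (c = -1/(-42) = -1*(-1/42) = 1/42 ≈ 0.023810)
P(d, s) = -18*d (P(d, s) = -3*d*6 = -18*d)
(-13189 + P(c, 76)) - 2631*8 = (-13189 - 18*1/42) - 2631*8 = (-13189 - 3/7) - 21048 = -92326/7 - 21048 = -239662/7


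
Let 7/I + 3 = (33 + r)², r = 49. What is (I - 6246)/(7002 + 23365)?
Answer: -41979359/204096607 ≈ -0.20568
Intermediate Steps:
I = 7/6721 (I = 7/(-3 + (33 + 49)²) = 7/(-3 + 82²) = 7/(-3 + 6724) = 7/6721 ≈ 0.0010415)
(I - 6246)/(7002 + 23365) = (7/6721 - 6246)/(7002 + 23365) = -41979359/6721/30367 = -41979359/6721*1/30367 = -41979359/204096607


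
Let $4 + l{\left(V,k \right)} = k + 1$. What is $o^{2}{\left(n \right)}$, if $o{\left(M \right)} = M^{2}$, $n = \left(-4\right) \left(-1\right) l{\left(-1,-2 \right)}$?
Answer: $160000$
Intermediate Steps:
$l{\left(V,k \right)} = -3 + k$ ($l{\left(V,k \right)} = -4 + \left(k + 1\right) = -4 + \left(1 + k\right) = -3 + k$)
$n = -20$ ($n = \left(-4\right) \left(-1\right) \left(-3 - 2\right) = 4 \left(-5\right) = -20$)
$o^{2}{\left(n \right)} = \left(\left(-20\right)^{2}\right)^{2} = 400^{2} = 160000$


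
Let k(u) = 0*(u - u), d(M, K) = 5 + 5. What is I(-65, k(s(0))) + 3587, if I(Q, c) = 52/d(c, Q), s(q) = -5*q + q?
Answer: 17961/5 ≈ 3592.2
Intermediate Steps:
s(q) = -4*q
d(M, K) = 10
k(u) = 0 (k(u) = 0*0 = 0)
I(Q, c) = 26/5 (I(Q, c) = 52/10 = 52*(⅒) = 26/5)
I(-65, k(s(0))) + 3587 = 26/5 + 3587 = 17961/5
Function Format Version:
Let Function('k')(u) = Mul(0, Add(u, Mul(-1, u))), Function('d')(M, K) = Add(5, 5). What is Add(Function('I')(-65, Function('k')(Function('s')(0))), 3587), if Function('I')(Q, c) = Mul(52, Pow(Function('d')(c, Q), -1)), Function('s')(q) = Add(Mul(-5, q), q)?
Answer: Rational(17961, 5) ≈ 3592.2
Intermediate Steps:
Function('s')(q) = Mul(-4, q)
Function('d')(M, K) = 10
Function('k')(u) = 0 (Function('k')(u) = Mul(0, 0) = 0)
Function('I')(Q, c) = Rational(26, 5) (Function('I')(Q, c) = Mul(52, Pow(10, -1)) = Mul(52, Rational(1, 10)) = Rational(26, 5))
Add(Function('I')(-65, Function('k')(Function('s')(0))), 3587) = Add(Rational(26, 5), 3587) = Rational(17961, 5)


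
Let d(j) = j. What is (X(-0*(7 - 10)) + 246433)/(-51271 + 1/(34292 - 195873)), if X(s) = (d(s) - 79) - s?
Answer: -19903062837/4142209726 ≈ -4.8049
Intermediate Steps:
X(s) = -79 (X(s) = (s - 79) - s = (-79 + s) - s = -79)
(X(-0*(7 - 10)) + 246433)/(-51271 + 1/(34292 - 195873)) = (-79 + 246433)/(-51271 + 1/(34292 - 195873)) = 246354/(-51271 + 1/(-161581)) = 246354/(-51271 - 1/161581) = 246354/(-8284419452/161581) = 246354*(-161581/8284419452) = -19903062837/4142209726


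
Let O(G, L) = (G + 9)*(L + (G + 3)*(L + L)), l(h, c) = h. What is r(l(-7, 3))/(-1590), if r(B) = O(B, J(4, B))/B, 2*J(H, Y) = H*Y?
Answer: 14/795 ≈ 0.017610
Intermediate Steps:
J(H, Y) = H*Y/2 (J(H, Y) = (H*Y)/2 = H*Y/2)
O(G, L) = (9 + G)*(L + 2*L*(3 + G)) (O(G, L) = (9 + G)*(L + (3 + G)*(2*L)) = (9 + G)*(L + 2*L*(3 + G)))
r(B) = 126 + 4*B**2 + 50*B (r(B) = (((1/2)*4*B)*(63 + 2*B**2 + 25*B))/B = ((2*B)*(63 + 2*B**2 + 25*B))/B = (2*B*(63 + 2*B**2 + 25*B))/B = 126 + 4*B**2 + 50*B)
r(l(-7, 3))/(-1590) = (126 + 4*(-7)**2 + 50*(-7))/(-1590) = (126 + 4*49 - 350)*(-1/1590) = (126 + 196 - 350)*(-1/1590) = -28*(-1/1590) = 14/795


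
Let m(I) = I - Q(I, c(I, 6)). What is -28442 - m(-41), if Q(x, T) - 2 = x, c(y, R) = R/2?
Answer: -28440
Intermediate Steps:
c(y, R) = R/2 (c(y, R) = R*(½) = R/2)
Q(x, T) = 2 + x
m(I) = -2 (m(I) = I - (2 + I) = I + (-2 - I) = -2)
-28442 - m(-41) = -28442 - 1*(-2) = -28442 + 2 = -28440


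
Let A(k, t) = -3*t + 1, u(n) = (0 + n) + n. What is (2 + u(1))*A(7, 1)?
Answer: -8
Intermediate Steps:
u(n) = 2*n (u(n) = n + n = 2*n)
A(k, t) = 1 - 3*t
(2 + u(1))*A(7, 1) = (2 + 2*1)*(1 - 3*1) = (2 + 2)*(1 - 3) = 4*(-2) = -8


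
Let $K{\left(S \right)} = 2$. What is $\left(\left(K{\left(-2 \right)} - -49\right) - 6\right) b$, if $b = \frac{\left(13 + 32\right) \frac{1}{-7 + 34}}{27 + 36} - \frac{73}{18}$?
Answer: $- \frac{7615}{42} \approx -181.31$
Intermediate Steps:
$b = - \frac{1523}{378}$ ($b = \frac{45 \cdot \frac{1}{27}}{63} - \frac{73}{18} = 45 \cdot \frac{1}{27} \cdot \frac{1}{63} - \frac{73}{18} = \frac{5}{3} \cdot \frac{1}{63} - \frac{73}{18} = \frac{5}{189} - \frac{73}{18} = - \frac{1523}{378} \approx -4.0291$)
$\left(\left(K{\left(-2 \right)} - -49\right) - 6\right) b = \left(\left(2 - -49\right) - 6\right) \left(- \frac{1523}{378}\right) = \left(\left(2 + 49\right) - 6\right) \left(- \frac{1523}{378}\right) = \left(51 - 6\right) \left(- \frac{1523}{378}\right) = 45 \left(- \frac{1523}{378}\right) = - \frac{7615}{42}$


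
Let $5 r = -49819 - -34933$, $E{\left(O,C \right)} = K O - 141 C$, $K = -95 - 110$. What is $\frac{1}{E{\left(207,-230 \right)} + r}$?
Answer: $- \frac{5}{64911} \approx -7.7029 \cdot 10^{-5}$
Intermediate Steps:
$K = -205$ ($K = -95 - 110 = -205$)
$E{\left(O,C \right)} = - 205 O - 141 C$
$r = - \frac{14886}{5}$ ($r = \frac{-49819 - -34933}{5} = \frac{-49819 + 34933}{5} = \frac{1}{5} \left(-14886\right) = - \frac{14886}{5} \approx -2977.2$)
$\frac{1}{E{\left(207,-230 \right)} + r} = \frac{1}{\left(\left(-205\right) 207 - -32430\right) - \frac{14886}{5}} = \frac{1}{\left(-42435 + 32430\right) - \frac{14886}{5}} = \frac{1}{-10005 - \frac{14886}{5}} = \frac{1}{- \frac{64911}{5}} = - \frac{5}{64911}$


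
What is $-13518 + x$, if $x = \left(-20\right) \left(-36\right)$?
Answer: $-12798$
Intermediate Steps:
$x = 720$
$-13518 + x = -13518 + 720 = -12798$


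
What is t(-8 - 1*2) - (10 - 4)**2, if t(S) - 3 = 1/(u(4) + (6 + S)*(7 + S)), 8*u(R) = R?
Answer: -823/25 ≈ -32.920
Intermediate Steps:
u(R) = R/8
t(S) = 3 + 1/(1/2 + (6 + S)*(7 + S)) (t(S) = 3 + 1/((1/8)*4 + (6 + S)*(7 + S)) = 3 + 1/(1/2 + (6 + S)*(7 + S)))
t(-8 - 1*2) - (10 - 4)**2 = (257 + 6*(-8 - 1*2)**2 + 78*(-8 - 1*2))/(85 + 2*(-8 - 1*2)**2 + 26*(-8 - 1*2)) - (10 - 4)**2 = (257 + 6*(-8 - 2)**2 + 78*(-8 - 2))/(85 + 2*(-8 - 2)**2 + 26*(-8 - 2)) - 1*6**2 = (257 + 6*(-10)**2 + 78*(-10))/(85 + 2*(-10)**2 + 26*(-10)) - 1*36 = (257 + 6*100 - 780)/(85 + 2*100 - 260) - 36 = (257 + 600 - 780)/(85 + 200 - 260) - 36 = 77/25 - 36 = -823/25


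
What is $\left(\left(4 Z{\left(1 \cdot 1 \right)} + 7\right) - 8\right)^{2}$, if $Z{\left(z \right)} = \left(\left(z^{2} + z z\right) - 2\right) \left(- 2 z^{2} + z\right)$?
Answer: $1$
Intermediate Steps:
$Z{\left(z \right)} = \left(-2 + 2 z^{2}\right) \left(z - 2 z^{2}\right)$ ($Z{\left(z \right)} = \left(\left(z^{2} + z^{2}\right) - 2\right) \left(z - 2 z^{2}\right) = \left(2 z^{2} - 2\right) \left(z - 2 z^{2}\right) = \left(-2 + 2 z^{2}\right) \left(z - 2 z^{2}\right)$)
$\left(\left(4 Z{\left(1 \cdot 1 \right)} + 7\right) - 8\right)^{2} = \left(\left(4 \cdot 2 \cdot 1 \cdot 1 \left(-1 + \left(1 \cdot 1\right)^{2} - 2 \left(1 \cdot 1\right)^{3} + 2 \cdot 1 \cdot 1\right) + 7\right) - 8\right)^{2} = \left(\left(4 \cdot 2 \cdot 1 \left(-1 + 1^{2} - 2 \cdot 1^{3} + 2 \cdot 1\right) + 7\right) - 8\right)^{2} = \left(\left(4 \cdot 2 \cdot 1 \left(-1 + 1 - 2 + 2\right) + 7\right) - 8\right)^{2} = \left(\left(4 \cdot 2 \cdot 1 \cdot 0 + 7\right) - 8\right)^{2} = \left(\left(4 \cdot 0 + 7\right) - 8\right)^{2} = \left(\left(0 + 7\right) - 8\right)^{2} = \left(7 - 8\right)^{2} = \left(-1\right)^{2} = 1$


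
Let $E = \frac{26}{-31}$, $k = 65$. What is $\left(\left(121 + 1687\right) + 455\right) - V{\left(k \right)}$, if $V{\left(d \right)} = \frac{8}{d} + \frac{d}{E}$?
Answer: $\frac{304249}{130} \approx 2340.4$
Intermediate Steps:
$E = - \frac{26}{31}$ ($E = 26 \left(- \frac{1}{31}\right) = - \frac{26}{31} \approx -0.83871$)
$V{\left(d \right)} = \frac{8}{d} - \frac{31 d}{26}$ ($V{\left(d \right)} = \frac{8}{d} + \frac{d}{- \frac{26}{31}} = \frac{8}{d} + d \left(- \frac{31}{26}\right) = \frac{8}{d} - \frac{31 d}{26}$)
$\left(\left(121 + 1687\right) + 455\right) - V{\left(k \right)} = \left(\left(121 + 1687\right) + 455\right) - \left(\frac{8}{65} - \frac{155}{2}\right) = \left(1808 + 455\right) - \left(8 \cdot \frac{1}{65} - \frac{155}{2}\right) = 2263 - \left(\frac{8}{65} - \frac{155}{2}\right) = 2263 - - \frac{10059}{130} = 2263 + \frac{10059}{130} = \frac{304249}{130}$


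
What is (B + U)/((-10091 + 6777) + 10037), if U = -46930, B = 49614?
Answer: 2684/6723 ≈ 0.39923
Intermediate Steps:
(B + U)/((-10091 + 6777) + 10037) = (49614 - 46930)/((-10091 + 6777) + 10037) = 2684/(-3314 + 10037) = 2684/6723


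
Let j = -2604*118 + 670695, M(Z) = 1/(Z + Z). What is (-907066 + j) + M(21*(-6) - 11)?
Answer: -148958183/274 ≈ -5.4364e+5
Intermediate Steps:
M(Z) = 1/(2*Z)
j = 363423 (j = -307272 + 670695 = 363423)
(-907066 + j) + M(21*(-6) - 11) = (-907066 + 363423) + 1/(2*(21*(-6) - 11)) = -543643 + 1/(2*(-126 - 11)) = -543643 + (½)/(-137) = -543643 + (½)*(-1/137) = -543643 - 1/274 = -148958183/274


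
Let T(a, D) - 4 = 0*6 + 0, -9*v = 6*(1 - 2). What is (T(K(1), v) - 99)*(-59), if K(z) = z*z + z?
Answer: 5605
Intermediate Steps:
v = 2/3 (v = -2*(1 - 2)/3 = -2*(-1)/3 = -1/9*(-6) = 2/3 ≈ 0.66667)
K(z) = z + z**2 (K(z) = z**2 + z = z + z**2)
T(a, D) = 4 (T(a, D) = 4 + (0*6 + 0) = 4 + (0 + 0) = 4 + 0 = 4)
(T(K(1), v) - 99)*(-59) = (4 - 99)*(-59) = -95*(-59) = 5605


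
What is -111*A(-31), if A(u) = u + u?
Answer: 6882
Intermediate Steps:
A(u) = 2*u
-111*A(-31) = -222*(-31) = -111*(-62) = 6882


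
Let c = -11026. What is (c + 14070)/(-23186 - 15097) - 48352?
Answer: -1851062660/38283 ≈ -48352.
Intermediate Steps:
(c + 14070)/(-23186 - 15097) - 48352 = (-11026 + 14070)/(-23186 - 15097) - 48352 = 3044/(-38283) - 48352 = 3044*(-1/38283) - 48352 = -3044/38283 - 48352 = -1851062660/38283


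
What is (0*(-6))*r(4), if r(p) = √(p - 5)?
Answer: 0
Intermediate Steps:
r(p) = √(-5 + p)
(0*(-6))*r(4) = (0*(-6))*√(-5 + 4) = 0*√(-1) = 0*I = 0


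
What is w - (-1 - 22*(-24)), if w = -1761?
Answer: -2288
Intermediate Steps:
w - (-1 - 22*(-24)) = -1761 - (-1 - 22*(-24)) = -1761 - (-1 + 528) = -1761 - 1*527 = -1761 - 527 = -2288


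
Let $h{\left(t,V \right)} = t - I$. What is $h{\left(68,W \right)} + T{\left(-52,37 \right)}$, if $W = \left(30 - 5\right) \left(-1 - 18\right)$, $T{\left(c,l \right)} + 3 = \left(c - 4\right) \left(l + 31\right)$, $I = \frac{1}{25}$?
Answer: $- \frac{93576}{25} \approx -3743.0$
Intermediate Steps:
$I = \frac{1}{25} \approx 0.04$
$T{\left(c,l \right)} = -3 + \left(-4 + c\right) \left(31 + l\right)$ ($T{\left(c,l \right)} = -3 + \left(c - 4\right) \left(l + 31\right) = -3 + \left(-4 + c\right) \left(31 + l\right)$)
$W = -475$ ($W = 25 \left(-19\right) = -475$)
$h{\left(t,V \right)} = - \frac{1}{25} + t$ ($h{\left(t,V \right)} = t - \frac{1}{25} = - \frac{1}{25} + t$)
$h{\left(68,W \right)} + T{\left(-52,37 \right)} = \left(- \frac{1}{25} + 68\right) - 3811 = \frac{1699}{25} - 3811 = - \frac{93576}{25}$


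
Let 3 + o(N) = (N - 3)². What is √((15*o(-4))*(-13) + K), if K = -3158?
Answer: 4*I*√758 ≈ 110.13*I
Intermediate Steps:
o(N) = -3 + (-3 + N)² (o(N) = -3 + (N - 3)² = -3 + (-3 + N)²)
√((15*o(-4))*(-13) + K) = √((15*(-3 + (-3 - 4)²))*(-13) - 3158) = √((15*(-3 + (-7)²))*(-13) - 3158) = √((15*(-3 + 49))*(-13) - 3158) = √((15*46)*(-13) - 3158) = √(690*(-13) - 3158) = √(-8970 - 3158) = √(-12128) = 4*I*√758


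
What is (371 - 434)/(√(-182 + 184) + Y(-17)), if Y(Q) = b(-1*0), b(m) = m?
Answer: -63*√2/2 ≈ -44.548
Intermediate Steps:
Y(Q) = 0 (Y(Q) = -1*0 = 0)
(371 - 434)/(√(-182 + 184) + Y(-17)) = (371 - 434)/(√(-182 + 184) + 0) = -63/(√2 + 0) = -63*√2/2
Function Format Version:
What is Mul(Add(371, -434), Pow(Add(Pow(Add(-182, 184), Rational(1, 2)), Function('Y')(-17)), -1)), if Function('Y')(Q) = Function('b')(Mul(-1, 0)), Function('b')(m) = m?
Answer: Mul(Rational(-63, 2), Pow(2, Rational(1, 2))) ≈ -44.548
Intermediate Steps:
Function('Y')(Q) = 0 (Function('Y')(Q) = Mul(-1, 0) = 0)
Mul(Add(371, -434), Pow(Add(Pow(Add(-182, 184), Rational(1, 2)), Function('Y')(-17)), -1)) = Mul(Add(371, -434), Pow(Add(Pow(Add(-182, 184), Rational(1, 2)), 0), -1)) = Mul(-63, Pow(Add(Pow(2, Rational(1, 2)), 0), -1)) = Mul(-63, Pow(Pow(2, Rational(1, 2)), -1)) = Mul(-63, Mul(Rational(1, 2), Pow(2, Rational(1, 2)))) = Mul(Rational(-63, 2), Pow(2, Rational(1, 2)))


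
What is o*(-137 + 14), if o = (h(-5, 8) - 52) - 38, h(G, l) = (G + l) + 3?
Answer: 10332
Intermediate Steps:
h(G, l) = 3 + G + l
o = -84 (o = ((3 - 5 + 8) - 52) - 38 = (6 - 52) - 38 = -46 - 38 = -84)
o*(-137 + 14) = -84*(-137 + 14) = -84*(-123) = 10332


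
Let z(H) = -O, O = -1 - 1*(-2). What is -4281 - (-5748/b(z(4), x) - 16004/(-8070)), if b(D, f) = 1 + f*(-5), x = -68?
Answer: -5869913237/1375935 ≈ -4266.1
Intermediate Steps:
O = 1 (O = -1 + 2 = 1)
z(H) = -1 (z(H) = -1*1 = -1)
b(D, f) = 1 - 5*f
-4281 - (-5748/b(z(4), x) - 16004/(-8070)) = -4281 - (-5748/(1 - 5*(-68)) - 16004/(-8070)) = -4281 - (-5748/(1 + 340) - 16004*(-1/8070)) = -4281 - (-5748/341 + 8002/4035) = -4281 - 1*(-20464498/1375935) = -4281 + 20464498/1375935 = -5869913237/1375935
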